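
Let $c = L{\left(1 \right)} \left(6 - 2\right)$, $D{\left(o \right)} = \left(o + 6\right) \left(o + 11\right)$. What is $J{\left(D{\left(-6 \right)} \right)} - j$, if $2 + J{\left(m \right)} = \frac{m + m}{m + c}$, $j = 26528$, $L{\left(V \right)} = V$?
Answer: $-26530$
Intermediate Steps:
$D{\left(o \right)} = \left(6 + o\right) \left(11 + o\right)$
$c = 4$ ($c = 1 \left(6 - 2\right) = 1 \cdot 4 = 4$)
$J{\left(m \right)} = -2 + \frac{2 m}{4 + m}$ ($J{\left(m \right)} = -2 + \frac{m + m}{m + 4} = -2 + \frac{2 m}{4 + m}$)
$J{\left(D{\left(-6 \right)} \right)} - j = - \frac{8}{4 + \left(66 + \left(-6\right)^{2} + 17 \left(-6\right)\right)} - 26528 = - \frac{8}{4 + \left(66 + 36 - 102\right)} - 26528 = - \frac{8}{4 + 0} - 26528 = - \frac{8}{4} - 26528 = \left(-8\right) \frac{1}{4} - 26528 = -2 - 26528 = -26530$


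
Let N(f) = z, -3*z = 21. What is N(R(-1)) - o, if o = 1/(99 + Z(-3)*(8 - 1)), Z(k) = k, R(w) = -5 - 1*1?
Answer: -547/78 ≈ -7.0128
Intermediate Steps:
R(w) = -6 (R(w) = -5 - 1 = -6)
z = -7 (z = -⅓*21 = -7)
N(f) = -7
o = 1/78 (o = 1/(99 - 3*(8 - 1)) = 1/(99 - 3*7) = 1/(99 - 21) = 1/78 ≈ 0.012821)
N(R(-1)) - o = -7 - 1*1/78 = -7 - 1/78 = -547/78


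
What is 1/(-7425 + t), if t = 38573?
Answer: 1/31148 ≈ 3.2105e-5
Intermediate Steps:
1/(-7425 + t) = 1/(-7425 + 38573) = 1/31148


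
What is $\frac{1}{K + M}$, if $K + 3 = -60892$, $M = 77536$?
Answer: $\frac{1}{16641} \approx 6.0093 \cdot 10^{-5}$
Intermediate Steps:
$K = -60895$ ($K = -3 - 60892 = -60895$)
$\frac{1}{K + M} = \frac{1}{-60895 + 77536} = \frac{1}{16641}$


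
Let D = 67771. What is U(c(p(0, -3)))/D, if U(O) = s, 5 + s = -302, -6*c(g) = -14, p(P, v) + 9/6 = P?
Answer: -307/67771 ≈ -0.0045300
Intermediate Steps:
p(P, v) = -3/2 + P
c(g) = 7/3 (c(g) = -⅙*(-14) = 7/3)
s = -307 (s = -5 - 302 = -307)
U(O) = -307
U(c(p(0, -3)))/D = -307/67771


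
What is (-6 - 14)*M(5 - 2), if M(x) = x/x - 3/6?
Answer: -10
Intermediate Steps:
M(x) = ½ (M(x) = 1 - 3*⅙ = 1 - ½ = ½)
(-6 - 14)*M(5 - 2) = (-6 - 14)*(½) = -20*½ = -10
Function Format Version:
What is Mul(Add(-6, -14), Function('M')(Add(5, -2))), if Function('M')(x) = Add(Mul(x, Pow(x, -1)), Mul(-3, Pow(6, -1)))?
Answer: -10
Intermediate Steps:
Function('M')(x) = Rational(1, 2) (Function('M')(x) = Add(1, Mul(-3, Rational(1, 6))) = Add(1, Rational(-1, 2)) = Rational(1, 2))
Mul(Add(-6, -14), Function('M')(Add(5, -2))) = Mul(Add(-6, -14), Rational(1, 2)) = Mul(-20, Rational(1, 2)) = -10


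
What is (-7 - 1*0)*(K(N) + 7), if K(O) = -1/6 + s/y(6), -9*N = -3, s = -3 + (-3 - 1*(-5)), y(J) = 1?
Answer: -245/6 ≈ -40.833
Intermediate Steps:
s = -1 (s = -3 + (-3 + 5) = -3 + 2 = -1)
N = ⅓ (N = -⅑*(-3) = ⅓ ≈ 0.33333)
K(O) = -7/6 (K(O) = -1/6 - 1/1 = -1*⅙ - 1*1 = -⅙ - 1 = -7/6)
(-7 - 1*0)*(K(N) + 7) = (-7 - 1*0)*(-7/6 + 7) = (-7 + 0)*(35/6) = -7*35/6 = -245/6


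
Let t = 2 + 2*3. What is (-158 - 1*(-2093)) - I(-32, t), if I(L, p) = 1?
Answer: 1934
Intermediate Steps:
t = 8 (t = 2 + 6 = 8)
(-158 - 1*(-2093)) - I(-32, t) = (-158 - 1*(-2093)) - 1*1 = (-158 + 2093) - 1 = 1935 - 1 = 1934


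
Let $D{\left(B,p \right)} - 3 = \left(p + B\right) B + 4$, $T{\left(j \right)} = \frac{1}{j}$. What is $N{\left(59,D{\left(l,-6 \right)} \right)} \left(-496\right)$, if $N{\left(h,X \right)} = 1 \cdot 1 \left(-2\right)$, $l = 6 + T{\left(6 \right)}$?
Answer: $992$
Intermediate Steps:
$l = \frac{37}{6}$ ($l = 6 + \frac{1}{6} = \frac{37}{6} \approx 6.1667$)
$D{\left(B,p \right)} = 7 + B \left(B + p\right)$ ($D{\left(B,p \right)} = 3 + \left(\left(p + B\right) B + 4\right) = 3 + \left(\left(B + p\right) B + 4\right) = 3 + \left(B \left(B + p\right) + 4\right) = 3 + \left(4 + B \left(B + p\right)\right) = 7 + B \left(B + p\right)$)
$N{\left(h,X \right)} = -2$ ($N{\left(h,X \right)} = 1 \left(-2\right) = -2$)
$N{\left(59,D{\left(l,-6 \right)} \right)} \left(-496\right) = \left(-2\right) \left(-496\right) = 992$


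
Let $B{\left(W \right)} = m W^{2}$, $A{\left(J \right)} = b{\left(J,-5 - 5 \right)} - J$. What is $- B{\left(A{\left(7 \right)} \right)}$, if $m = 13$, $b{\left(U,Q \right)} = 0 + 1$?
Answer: $-468$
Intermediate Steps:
$b{\left(U,Q \right)} = 1$
$A{\left(J \right)} = 1 - J$
$B{\left(W \right)} = 13 W^{2}$
$- B{\left(A{\left(7 \right)} \right)} = - 13 \left(1 - 7\right)^{2} = - 13 \left(-6\right)^{2} = - 13 \cdot 36 = \left(-1\right) 468 = -468$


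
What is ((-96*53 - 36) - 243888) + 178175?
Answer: -70837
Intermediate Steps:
((-96*53 - 36) - 243888) + 178175 = ((-5088 - 36) - 243888) + 178175 = (-5124 - 243888) + 178175 = -249012 + 178175 = -70837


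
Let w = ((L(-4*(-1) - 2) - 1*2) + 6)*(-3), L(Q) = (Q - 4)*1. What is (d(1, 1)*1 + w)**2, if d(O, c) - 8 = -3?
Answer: 1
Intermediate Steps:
d(O, c) = 5 (d(O, c) = 8 - 3 = 5)
L(Q) = -4 + Q (L(Q) = (-4 + Q)*1 = -4 + Q)
w = -6 (w = (((-4 + (-4*(-1) - 2)) - 1*2) + 6)*(-3) = (((-4 + (4 - 2)) - 2) + 6)*(-3) = (((-4 + 2) - 2) + 6)*(-3) = ((-2 - 2) + 6)*(-3) = (-4 + 6)*(-3) = 2*(-3) = -6)
(d(1, 1)*1 + w)**2 = (5*1 - 6)**2 = (5 - 6)**2 = (-1)**2 = 1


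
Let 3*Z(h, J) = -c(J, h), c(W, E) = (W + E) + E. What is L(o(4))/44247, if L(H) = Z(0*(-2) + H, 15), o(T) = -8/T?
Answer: -11/132741 ≈ -8.2868e-5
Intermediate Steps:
c(W, E) = W + 2*E (c(W, E) = (E + W) + E = W + 2*E)
Z(h, J) = -2*h/3 - J/3 (Z(h, J) = (-(J + 2*h))/3 = (-J - 2*h)/3 = -2*h/3 - J/3)
L(H) = -5 - 2*H/3 (L(H) = -2*(0*(-2) + H)/3 - ⅓*15 = -2*(0 + H)/3 - 5 = -2*H/3 - 5 = -5 - 2*H/3)
L(o(4))/44247 = (-5 - (-16)/(3*4))/44247 = (-5 - (-16)/(3*4))*(1/44247) = (-5 - ⅔*(-2))*(1/44247) = (-5 + 4/3)*(1/44247) = -11/3*1/44247 = -11/132741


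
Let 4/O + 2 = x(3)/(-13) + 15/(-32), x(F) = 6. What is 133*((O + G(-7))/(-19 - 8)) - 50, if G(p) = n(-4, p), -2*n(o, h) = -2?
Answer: -1586465/32913 ≈ -48.202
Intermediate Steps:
n(o, h) = 1 (n(o, h) = -½*(-2) = 1)
G(p) = 1
O = -1664/1219 (O = 4/(-2 + (6/(-13) + 15/(-32))) = 4/(-2 + (6*(-1/13) + 15*(-1/32))) = 4/(-2 + (-6/13 - 15/32)) = 4/(-2 - 387/416) = 4/(-1219/416) = 4*(-416/1219) = -1664/1219 ≈ -1.3651)
133*((O + G(-7))/(-19 - 8)) - 50 = 133*((-1664/1219 + 1)/(-19 - 8)) - 50 = 133*(-445/1219/(-27)) - 50 = 133*(-445/1219*(-1/27)) - 50 = 133*(445/32913) - 50 = 59185/32913 - 50 = -1586465/32913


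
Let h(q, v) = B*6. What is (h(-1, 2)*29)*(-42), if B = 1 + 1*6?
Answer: -51156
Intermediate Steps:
B = 7 (B = 1 + 6 = 7)
h(q, v) = 42 (h(q, v) = 7*6 = 42)
(h(-1, 2)*29)*(-42) = (42*29)*(-42) = 1218*(-42) = -51156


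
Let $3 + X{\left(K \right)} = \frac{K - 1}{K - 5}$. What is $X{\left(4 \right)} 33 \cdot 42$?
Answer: $-8316$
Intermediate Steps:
$X{\left(K \right)} = -3 + \frac{-1 + K}{-5 + K}$ ($X{\left(K \right)} = -3 + \frac{K - 1}{K - 5} = -3 + \frac{-1 + K}{-5 + K}$)
$X{\left(4 \right)} 33 \cdot 42 = \frac{2 \left(7 - 4\right)}{-5 + 4} \cdot 33 \cdot 42 = \frac{2 \left(7 - 4\right)}{-1} \cdot 33 \cdot 42 = 2 \left(-1\right) 3 \cdot 33 \cdot 42 = \left(-6\right) 33 \cdot 42 = \left(-198\right) 42 = -8316$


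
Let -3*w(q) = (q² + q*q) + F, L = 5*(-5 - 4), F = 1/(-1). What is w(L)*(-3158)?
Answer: 12786742/3 ≈ 4.2622e+6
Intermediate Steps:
F = -1
L = -45 (L = 5*(-9) = -45)
w(q) = ⅓ - 2*q²/3 (w(q) = -((q² + q*q) - 1)/3 = -((q² + q²) - 1)/3 = -(2*q² - 1)/3 = -(-1 + 2*q²)/3 = ⅓ - 2*q²/3)
w(L)*(-3158) = (⅓ - ⅔*(-45)²)*(-3158) = (⅓ - ⅔*2025)*(-3158) = (⅓ - 1350)*(-3158) = -4049/3*(-3158) = 12786742/3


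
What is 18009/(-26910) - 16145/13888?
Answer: -1653553/902720 ≈ -1.8317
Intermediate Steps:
18009/(-26910) - 16145/13888 = 18009*(-1/26910) - 16145*1/13888 = -87/130 - 16145/13888 = -1653553/902720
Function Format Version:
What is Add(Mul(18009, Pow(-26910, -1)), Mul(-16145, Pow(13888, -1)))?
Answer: Rational(-1653553, 902720) ≈ -1.8317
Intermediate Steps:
Add(Mul(18009, Pow(-26910, -1)), Mul(-16145, Pow(13888, -1))) = Add(Mul(18009, Rational(-1, 26910)), Mul(-16145, Rational(1, 13888))) = Add(Rational(-87, 130), Rational(-16145, 13888)) = Rational(-1653553, 902720)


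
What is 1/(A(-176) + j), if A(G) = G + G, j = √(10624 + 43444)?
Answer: -88/17459 - √13517/34918 ≈ -0.0083700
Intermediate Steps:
j = 2*√13517 (j = √54068 = 2*√13517 ≈ 232.53)
A(G) = 2*G
1/(A(-176) + j) = 1/(2*(-176) + 2*√13517) = 1/(-352 + 2*√13517)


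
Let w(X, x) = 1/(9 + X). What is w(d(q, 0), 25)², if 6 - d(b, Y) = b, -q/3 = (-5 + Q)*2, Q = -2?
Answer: 1/729 ≈ 0.0013717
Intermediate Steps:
q = 42 (q = -3*(-5 - 2)*2 = -(-21)*2 = -3*(-14) = 42)
d(b, Y) = 6 - b
w(d(q, 0), 25)² = (1/(9 + (6 - 1*42)))² = (1/(9 + (6 - 42)))² = (1/(9 - 36))² = (1/(-27))² = (-1/27)² = 1/729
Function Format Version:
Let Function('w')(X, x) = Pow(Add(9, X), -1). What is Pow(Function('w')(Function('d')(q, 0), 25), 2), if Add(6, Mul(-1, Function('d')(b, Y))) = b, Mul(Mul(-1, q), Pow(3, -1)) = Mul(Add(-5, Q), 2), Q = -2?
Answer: Rational(1, 729) ≈ 0.0013717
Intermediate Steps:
q = 42 (q = Mul(-3, Mul(Add(-5, -2), 2)) = Mul(-3, Mul(-7, 2)) = Mul(-3, -14) = 42)
Function('d')(b, Y) = Add(6, Mul(-1, b))
Pow(Function('w')(Function('d')(q, 0), 25), 2) = Pow(Pow(Add(9, Add(6, Mul(-1, 42))), -1), 2) = Pow(Pow(Add(9, Add(6, -42)), -1), 2) = Pow(Pow(Add(9, -36), -1), 2) = Pow(Pow(-27, -1), 2) = Pow(Rational(-1, 27), 2) = Rational(1, 729)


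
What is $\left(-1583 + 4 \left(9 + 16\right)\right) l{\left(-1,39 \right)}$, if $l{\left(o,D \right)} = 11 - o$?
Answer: $-17796$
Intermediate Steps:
$\left(-1583 + 4 \left(9 + 16\right)\right) l{\left(-1,39 \right)} = \left(-1583 + 4 \left(9 + 16\right)\right) \left(11 - -1\right) = \left(-1583 + 4 \cdot 25\right) \left(11 + 1\right) = \left(-1583 + 100\right) 12 = \left(-1483\right) 12 = -17796$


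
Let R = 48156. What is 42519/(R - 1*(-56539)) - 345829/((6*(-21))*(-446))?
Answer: -33817169431/5883440220 ≈ -5.7479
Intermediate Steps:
42519/(R - 1*(-56539)) - 345829/((6*(-21))*(-446)) = 42519/(48156 - 1*(-56539)) - 345829/((6*(-21))*(-446)) = 42519/(48156 + 56539) - 345829/((-126*(-446))) = 42519/104695 - 345829/56196 = -33817169431/5883440220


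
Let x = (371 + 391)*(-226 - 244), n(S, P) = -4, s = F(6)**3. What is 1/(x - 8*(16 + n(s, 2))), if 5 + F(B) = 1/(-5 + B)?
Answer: -1/358236 ≈ -2.7915e-6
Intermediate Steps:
F(B) = -5 + 1/(-5 + B)
s = -64 (s = ((26 - 5*6)/(-5 + 6))**3 = ((26 - 30)/1)**3 = (1*(-4))**3 = (-4)**3 = -64)
x = -358140 (x = 762*(-470) = -358140)
1/(x - 8*(16 + n(s, 2))) = 1/(-358140 - 8*(16 - 4)) = 1/(-358140 - 8*12) = 1/(-358140 - 96) = 1/(-358236) = -1/358236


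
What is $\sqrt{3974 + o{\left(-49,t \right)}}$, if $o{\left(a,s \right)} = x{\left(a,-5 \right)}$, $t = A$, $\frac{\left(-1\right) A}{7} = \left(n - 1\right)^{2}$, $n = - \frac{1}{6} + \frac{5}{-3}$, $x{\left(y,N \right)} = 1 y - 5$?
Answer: $28 \sqrt{5} \approx 62.61$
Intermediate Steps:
$x{\left(y,N \right)} = -5 + y$ ($x{\left(y,N \right)} = y - 5 = -5 + y$)
$n = - \frac{11}{6}$ ($n = \left(-1\right) \frac{1}{6} + 5 \left(- \frac{1}{3}\right) = - \frac{1}{6} - \frac{5}{3} = - \frac{11}{6} \approx -1.8333$)
$A = - \frac{2023}{36}$ ($A = - 7 \left(- \frac{11}{6} - 1\right)^{2} = - 7 \left(- \frac{17}{6}\right)^{2} = \left(-7\right) \frac{289}{36} = - \frac{2023}{36} \approx -56.194$)
$t = - \frac{2023}{36} \approx -56.194$
$o{\left(a,s \right)} = -5 + a$
$\sqrt{3974 + o{\left(-49,t \right)}} = \sqrt{3974 - 54} = \sqrt{3920} = 28 \sqrt{5}$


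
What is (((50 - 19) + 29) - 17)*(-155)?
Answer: -6665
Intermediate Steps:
(((50 - 19) + 29) - 17)*(-155) = ((31 + 29) - 17)*(-155) = (60 - 17)*(-155) = 43*(-155) = -6665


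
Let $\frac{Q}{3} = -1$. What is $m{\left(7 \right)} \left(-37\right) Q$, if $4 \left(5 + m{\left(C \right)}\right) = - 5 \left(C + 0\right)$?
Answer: $- \frac{6105}{4} \approx -1526.3$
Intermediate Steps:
$Q = -3$ ($Q = 3 \left(-1\right) = -3$)
$m{\left(C \right)} = -5 - \frac{5 C}{4}$ ($m{\left(C \right)} = -5 + \frac{\left(-5\right) \left(C + 0\right)}{4} = -5 + \frac{\left(-5\right) C}{4} = -5 - \frac{5 C}{4}$)
$m{\left(7 \right)} \left(-37\right) Q = \left(-5 - \frac{35}{4}\right) \left(-37\right) \left(-3\right) = \left(- \frac{55}{4}\right) \left(-37\right) \left(-3\right) = \frac{2035}{4} \left(-3\right) = - \frac{6105}{4}$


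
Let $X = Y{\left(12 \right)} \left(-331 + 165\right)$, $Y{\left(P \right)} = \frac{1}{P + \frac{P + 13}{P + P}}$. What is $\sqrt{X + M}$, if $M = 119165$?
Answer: $\frac{\sqrt{11673228893}}{313} \approx 345.18$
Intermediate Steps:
$Y{\left(P \right)} = \frac{1}{P + \frac{13 + P}{2 P}}$
$X = - \frac{3984}{313}$ ($X = 2 \cdot 12 \frac{1}{13 + 12 + 2 \cdot 12^{2}} \left(-331 + 165\right) = 2 \cdot 12 \frac{1}{13 + 12 + 2 \cdot 144} \left(-166\right) = 2 \cdot 12 \frac{1}{13 + 12 + 288} \left(-166\right) = 2 \cdot 12 \cdot \frac{1}{313} \left(-166\right) = \frac{24}{313} \left(-166\right) = - \frac{3984}{313} \approx -12.728$)
$\sqrt{X + M} = \sqrt{- \frac{3984}{313} + 119165} = \sqrt{\frac{37294661}{313}} = \frac{\sqrt{11673228893}}{313}$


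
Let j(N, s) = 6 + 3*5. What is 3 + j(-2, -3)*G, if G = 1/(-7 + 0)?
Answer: 0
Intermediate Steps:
j(N, s) = 21 (j(N, s) = 6 + 15 = 21)
G = -⅐ (G = 1/(-7) = -⅐ ≈ -0.14286)
3 + j(-2, -3)*G = 3 + 21*(-⅐) = 3 - 3 = 0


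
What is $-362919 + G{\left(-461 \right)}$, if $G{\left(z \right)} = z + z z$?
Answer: $-150859$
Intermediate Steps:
$G{\left(z \right)} = z + z^{2}$
$-362919 + G{\left(-461 \right)} = -362919 - 461 \left(1 - 461\right) = -362919 - -212060 = -362919 + 212060 = -150859$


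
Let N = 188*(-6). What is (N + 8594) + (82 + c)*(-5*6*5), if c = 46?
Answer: -11734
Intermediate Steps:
N = -1128
(N + 8594) + (82 + c)*(-5*6*5) = (-1128 + 8594) + (82 + 46)*(-5*6*5) = 7466 + 128*(-30*5) = 7466 + 128*(-150) = 7466 - 19200 = -11734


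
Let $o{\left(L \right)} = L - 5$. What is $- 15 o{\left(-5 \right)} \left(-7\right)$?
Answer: $-1050$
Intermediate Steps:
$o{\left(L \right)} = -5 + L$ ($o{\left(L \right)} = L - 5 = -5 + L$)
$- 15 o{\left(-5 \right)} \left(-7\right) = - 15 \left(-5 - 5\right) \left(-7\right) = \left(-15\right) \left(-10\right) \left(-7\right) = 150 \left(-7\right) = -1050$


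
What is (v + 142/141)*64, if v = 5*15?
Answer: 685888/141 ≈ 4864.5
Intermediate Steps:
v = 75
(v + 142/141)*64 = (75 + 142/141)*64 = (10717/141)*64 = 685888/141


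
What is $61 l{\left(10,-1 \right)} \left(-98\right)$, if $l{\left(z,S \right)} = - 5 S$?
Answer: $-29890$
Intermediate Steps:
$61 l{\left(10,-1 \right)} \left(-98\right) = 61 \left(\left(-5\right) \left(-1\right)\right) \left(-98\right) = 61 \cdot 5 \left(-98\right) = 305 \left(-98\right) = -29890$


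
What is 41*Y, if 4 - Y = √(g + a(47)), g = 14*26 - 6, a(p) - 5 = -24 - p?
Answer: 164 - 82*√73 ≈ -536.61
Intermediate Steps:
a(p) = -19 - p (a(p) = 5 + (-24 - p) = -19 - p)
g = 358 (g = 364 - 6 = 358)
Y = 4 - 2*√73 (Y = 4 - √(358 + (-19 - 1*47)) = 4 - √(358 + (-19 - 47)) = 4 - √(358 - 66) = 4 - √292 = 4 - 2*√73 ≈ -13.088)
41*Y = 41*(4 - 2*√73) = 164 - 82*√73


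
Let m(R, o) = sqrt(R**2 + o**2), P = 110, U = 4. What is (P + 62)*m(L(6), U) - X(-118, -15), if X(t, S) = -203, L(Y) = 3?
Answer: 1063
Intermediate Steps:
(P + 62)*m(L(6), U) - X(-118, -15) = (110 + 62)*sqrt(3**2 + 4**2) - 1*(-203) = 172*sqrt(9 + 16) + 203 = 172*sqrt(25) + 203 = 172*5 + 203 = 860 + 203 = 1063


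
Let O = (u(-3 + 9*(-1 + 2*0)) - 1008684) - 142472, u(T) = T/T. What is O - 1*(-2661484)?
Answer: 1510329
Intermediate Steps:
u(T) = 1
O = -1151155 (O = (1 - 1008684) - 142472 = -1008683 - 142472 = -1151155)
O - 1*(-2661484) = -1151155 - 1*(-2661484) = -1151155 + 2661484 = 1510329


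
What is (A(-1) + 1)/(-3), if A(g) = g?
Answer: 0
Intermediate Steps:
(A(-1) + 1)/(-3) = (-1 + 1)/(-3) = 0*(-1/3) = 0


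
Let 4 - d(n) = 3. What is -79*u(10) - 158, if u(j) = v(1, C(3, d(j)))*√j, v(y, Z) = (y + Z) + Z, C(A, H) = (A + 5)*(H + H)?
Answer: -158 - 2607*√10 ≈ -8402.1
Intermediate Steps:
d(n) = 1 (d(n) = 4 - 1*3 = 4 - 3 = 1)
C(A, H) = 2*H*(5 + A) (C(A, H) = (5 + A)*(2*H) = 2*H*(5 + A))
v(y, Z) = y + 2*Z (v(y, Z) = (Z + y) + Z = y + 2*Z)
u(j) = 33*√j (u(j) = (1 + 2*(2*1*(5 + 3)))*√j = (1 + 2*(2*1*8))*√j = (1 + 2*16)*√j = (1 + 32)*√j = 33*√j)
-79*u(10) - 158 = -2607*√10 - 158 = -158 - 2607*√10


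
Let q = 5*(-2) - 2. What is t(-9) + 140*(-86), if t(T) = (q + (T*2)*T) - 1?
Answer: -11891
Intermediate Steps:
q = -12 (q = -10 - 2 = -12)
t(T) = -13 + 2*T² (t(T) = (-12 + (T*2)*T) - 1 = (-12 + (2*T)*T) - 1 = (-12 + 2*T²) - 1 = -13 + 2*T²)
t(-9) + 140*(-86) = (-13 + 2*(-9)²) + 140*(-86) = (-13 + 2*81) - 12040 = (-13 + 162) - 12040 = 149 - 12040 = -11891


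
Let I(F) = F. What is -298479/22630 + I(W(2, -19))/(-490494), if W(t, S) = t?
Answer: -73201101943/5549939610 ≈ -13.190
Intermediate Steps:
-298479/22630 + I(W(2, -19))/(-490494) = -298479/22630 + 2/(-490494) = -298479*1/22630 + 2*(-1/490494) = -298479/22630 - 1/245247 = -73201101943/5549939610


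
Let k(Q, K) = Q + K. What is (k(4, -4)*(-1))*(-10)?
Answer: 0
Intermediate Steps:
k(Q, K) = K + Q
(k(4, -4)*(-1))*(-10) = ((-4 + 4)*(-1))*(-10) = (0*(-1))*(-10) = 0*(-10) = 0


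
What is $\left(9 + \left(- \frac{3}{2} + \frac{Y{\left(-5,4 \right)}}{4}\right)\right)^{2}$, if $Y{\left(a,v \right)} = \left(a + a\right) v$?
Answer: $\frac{25}{4} \approx 6.25$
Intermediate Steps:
$Y{\left(a,v \right)} = 2 a v$
$\left(9 + \left(- \frac{3}{2} + \frac{Y{\left(-5,4 \right)}}{4}\right)\right)^{2} = \left(9 + \left(- \frac{3}{2} + \frac{2 \left(-5\right) 4}{4}\right)\right)^{2} = \left(9 - \frac{23}{2}\right)^{2} = \left(- \frac{5}{2}\right)^{2} = \frac{25}{4}$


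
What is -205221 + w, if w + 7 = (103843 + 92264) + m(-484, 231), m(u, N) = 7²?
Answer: -9072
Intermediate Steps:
m(u, N) = 49
w = 196149 (w = -7 + ((103843 + 92264) + 49) = -7 + (196107 + 49) = -7 + 196156 = 196149)
-205221 + w = -205221 + 196149 = -9072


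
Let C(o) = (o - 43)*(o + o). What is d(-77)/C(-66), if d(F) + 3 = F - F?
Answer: -1/4796 ≈ -0.00020851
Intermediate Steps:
d(F) = -3 (d(F) = -3 + (F - F) = -3 + 0 = -3)
C(o) = 2*o*(-43 + o) (C(o) = (-43 + o)*(2*o) = 2*o*(-43 + o))
d(-77)/C(-66) = -3*(-1/(132*(-43 - 66))) = -3/(2*(-66)*(-109)) = -3/14388 = -3*1/14388 = -1/4796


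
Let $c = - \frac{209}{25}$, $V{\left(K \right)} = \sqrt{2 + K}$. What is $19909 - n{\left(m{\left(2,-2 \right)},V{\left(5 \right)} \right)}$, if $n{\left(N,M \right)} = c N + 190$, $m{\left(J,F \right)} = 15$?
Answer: $\frac{99222}{5} \approx 19844.0$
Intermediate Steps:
$c = - \frac{209}{25}$ ($c = \left(-209\right) \frac{1}{25} = - \frac{209}{25} \approx -8.36$)
$n{\left(N,M \right)} = 190 - \frac{209 N}{25}$ ($n{\left(N,M \right)} = - \frac{209 N}{25} + 190 = 190 - \frac{209 N}{25}$)
$19909 - n{\left(m{\left(2,-2 \right)},V{\left(5 \right)} \right)} = 19909 - \left(190 - \frac{627}{5}\right) = 19909 - \frac{323}{5} = \frac{99222}{5}$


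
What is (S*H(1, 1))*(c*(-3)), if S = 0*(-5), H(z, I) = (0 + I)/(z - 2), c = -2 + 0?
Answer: 0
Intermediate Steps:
c = -2
H(z, I) = I/(-2 + z)
S = 0
(S*H(1, 1))*(c*(-3)) = (0*(1/(-2 + 1)))*(-2*(-3)) = (0*(1/(-1)))*6 = (0*(1*(-1)))*6 = (0*(-1))*6 = 0*6 = 0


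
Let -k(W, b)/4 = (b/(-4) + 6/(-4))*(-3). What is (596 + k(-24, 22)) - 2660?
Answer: -2148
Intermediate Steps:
k(W, b) = -18 - 3*b (k(W, b) = -4*(b/(-4) + 6/(-4))*(-3) = -4*(b*(-¼) + 6*(-¼))*(-3) = -4*(-b/4 - 3/2)*(-3) = -4*(-3/2 - b/4)*(-3) = -4*(9/2 + 3*b/4) = -18 - 3*b)
(596 + k(-24, 22)) - 2660 = (596 + (-18 - 3*22)) - 2660 = (596 + (-18 - 66)) - 2660 = (596 - 84) - 2660 = 512 - 2660 = -2148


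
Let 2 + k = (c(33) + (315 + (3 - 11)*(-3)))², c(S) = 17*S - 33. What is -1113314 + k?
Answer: -361627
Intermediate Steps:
c(S) = -33 + 17*S
k = 751687 (k = -2 + ((-33 + 17*33) + (315 + (3 - 11)*(-3)))² = -2 + ((-33 + 561) + (315 - 8*(-3)))² = -2 + (528 + (315 + 24))² = -2 + (528 + 339)² = -2 + 867² = -2 + 751689 = 751687)
-1113314 + k = -1113314 + 751687 = -361627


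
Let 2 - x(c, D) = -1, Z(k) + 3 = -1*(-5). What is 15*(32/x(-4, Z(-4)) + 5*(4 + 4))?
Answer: 760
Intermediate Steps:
Z(k) = 2 (Z(k) = -3 - 1*(-5) = -3 + 5 = 2)
x(c, D) = 3 (x(c, D) = 2 - 1*(-1) = 2 + 1 = 3)
15*(32/x(-4, Z(-4)) + 5*(4 + 4)) = 15*(32/3 + 5*(4 + 4)) = 15*(32*(⅓) + 5*8) = 15*(32/3 + 40) = 15*(152/3) = 760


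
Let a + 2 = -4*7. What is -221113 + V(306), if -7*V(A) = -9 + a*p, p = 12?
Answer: -1547422/7 ≈ -2.2106e+5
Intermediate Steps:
a = -30 (a = -2 - 4*7 = -2 - 28 = -30)
V(A) = 369/7 (V(A) = -(-9 - 30*12)/7 = -(-9 - 360)/7 = -⅐*(-369) = 369/7)
-221113 + V(306) = -221113 + 369/7 = -1547422/7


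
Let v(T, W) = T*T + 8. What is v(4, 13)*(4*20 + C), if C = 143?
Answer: 5352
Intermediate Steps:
v(T, W) = 8 + T² (v(T, W) = T² + 8 = 8 + T²)
v(4, 13)*(4*20 + C) = (8 + 4²)*(4*20 + 143) = (8 + 16)*(80 + 143) = 24*223 = 5352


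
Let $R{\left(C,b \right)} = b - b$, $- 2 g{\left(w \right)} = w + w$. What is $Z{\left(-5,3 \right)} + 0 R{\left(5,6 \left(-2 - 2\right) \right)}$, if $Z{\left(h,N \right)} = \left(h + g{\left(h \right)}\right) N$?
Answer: $0$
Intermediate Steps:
$g{\left(w \right)} = - w$ ($g{\left(w \right)} = - \frac{w + w}{2} = - \frac{2 w}{2} = - w$)
$R{\left(C,b \right)} = 0$
$Z{\left(h,N \right)} = 0$ ($Z{\left(h,N \right)} = \left(h - h\right) N = 0 N = 0$)
$Z{\left(-5,3 \right)} + 0 R{\left(5,6 \left(-2 - 2\right) \right)} = 0 + 0 \cdot 0 = 0 + 0 = 0$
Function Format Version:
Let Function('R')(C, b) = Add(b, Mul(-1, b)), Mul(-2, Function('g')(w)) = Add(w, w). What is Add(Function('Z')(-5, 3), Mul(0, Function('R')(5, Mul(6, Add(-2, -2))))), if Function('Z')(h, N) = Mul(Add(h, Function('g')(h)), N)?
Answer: 0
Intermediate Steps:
Function('g')(w) = Mul(-1, w) (Function('g')(w) = Mul(Rational(-1, 2), Add(w, w)) = Mul(Rational(-1, 2), Mul(2, w)) = Mul(-1, w))
Function('R')(C, b) = 0
Function('Z')(h, N) = 0 (Function('Z')(h, N) = Mul(Add(h, Mul(-1, h)), N) = Mul(0, N) = 0)
Add(Function('Z')(-5, 3), Mul(0, Function('R')(5, Mul(6, Add(-2, -2))))) = Add(0, Mul(0, 0)) = Add(0, 0) = 0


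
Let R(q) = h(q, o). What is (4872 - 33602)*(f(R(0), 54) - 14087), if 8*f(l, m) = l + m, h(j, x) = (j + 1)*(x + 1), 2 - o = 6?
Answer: 1618145425/4 ≈ 4.0454e+8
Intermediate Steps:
o = -4 (o = 2 - 1*6 = 2 - 6 = -4)
h(j, x) = (1 + j)*(1 + x)
R(q) = -3 - 3*q (R(q) = 1 + q - 4 + q*(-4) = 1 + q - 4 - 4*q = -3 - 3*q)
f(l, m) = l/8 + m/8 (f(l, m) = (l + m)/8 = l/8 + m/8)
(4872 - 33602)*(f(R(0), 54) - 14087) = (4872 - 33602)*(((-3 - 3*0)/8 + (⅛)*54) - 14087) = -28730*(((-3 + 0)/8 + 27/4) - 14087) = -28730*(((⅛)*(-3) + 27/4) - 14087) = -28730*((-3/8 + 27/4) - 14087) = -28730*(51/8 - 14087) = -28730*(-112645/8) = 1618145425/4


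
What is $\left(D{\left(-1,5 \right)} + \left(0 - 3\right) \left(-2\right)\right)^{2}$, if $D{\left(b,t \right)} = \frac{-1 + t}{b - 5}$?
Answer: $\frac{256}{9} \approx 28.444$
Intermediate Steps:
$D{\left(b,t \right)} = \frac{-1 + t}{-5 + b}$
$\left(D{\left(-1,5 \right)} + \left(0 - 3\right) \left(-2\right)\right)^{2} = \left(\frac{-1 + 5}{-5 - 1} + \left(0 - 3\right) \left(-2\right)\right)^{2} = \left(\frac{1}{-6} \cdot 4 - -6\right)^{2} = \left(\left(- \frac{1}{6}\right) 4 + 6\right)^{2} = \left(- \frac{2}{3} + 6\right)^{2} = \left(\frac{16}{3}\right)^{2} = \frac{256}{9}$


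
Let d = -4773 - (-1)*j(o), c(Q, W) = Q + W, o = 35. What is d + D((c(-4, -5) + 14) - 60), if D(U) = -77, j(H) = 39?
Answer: -4811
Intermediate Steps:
d = -4734 (d = -4773 - (-1)*39 = -4773 - 1*(-39) = -4773 + 39 = -4734)
d + D((c(-4, -5) + 14) - 60) = -4734 - 77 = -4811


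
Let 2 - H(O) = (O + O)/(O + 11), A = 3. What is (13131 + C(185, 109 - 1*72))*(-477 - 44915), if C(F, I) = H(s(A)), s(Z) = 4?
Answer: -8941633904/15 ≈ -5.9611e+8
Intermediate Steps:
H(O) = 2 - 2*O/(11 + O) (H(O) = 2 - (O + O)/(O + 11) = 2 - 2*O/(11 + O))
C(F, I) = 22/15 (C(F, I) = 22/(11 + 4) = 22/15)
(13131 + C(185, 109 - 1*72))*(-477 - 44915) = (13131 + 22/15)*(-477 - 44915) = (196987/15)*(-45392) = -8941633904/15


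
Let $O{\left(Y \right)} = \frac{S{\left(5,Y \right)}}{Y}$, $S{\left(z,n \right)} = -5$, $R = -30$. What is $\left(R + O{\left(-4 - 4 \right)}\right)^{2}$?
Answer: $\frac{55225}{64} \approx 862.89$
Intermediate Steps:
$O{\left(Y \right)} = - \frac{5}{Y}$
$\left(R + O{\left(-4 - 4 \right)}\right)^{2} = \left(-30 - \frac{5}{-4 - 4}\right)^{2} = \left(-30 - \frac{5}{-8}\right)^{2} = \left(-30 - - \frac{5}{8}\right)^{2} = \left(-30 + \frac{5}{8}\right)^{2} = \left(- \frac{235}{8}\right)^{2} = \frac{55225}{64}$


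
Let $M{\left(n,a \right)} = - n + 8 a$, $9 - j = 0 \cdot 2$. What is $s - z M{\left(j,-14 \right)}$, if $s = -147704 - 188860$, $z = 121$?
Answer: $-321923$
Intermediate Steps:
$j = 9$ ($j = 9 - 0 \cdot 2 = 9 - 0 = 9 + 0 = 9$)
$s = -336564$ ($s = -147704 - 188860 = -336564$)
$s - z M{\left(j,-14 \right)} = -336564 - 121 \left(\left(-1\right) 9 + 8 \left(-14\right)\right) = -336564 - 121 \left(-9 - 112\right) = -336564 - 121 \left(-121\right) = -336564 - -14641 = -336564 + 14641 = -321923$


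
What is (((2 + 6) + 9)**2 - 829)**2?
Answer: 291600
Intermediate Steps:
(((2 + 6) + 9)**2 - 829)**2 = ((8 + 9)**2 - 829)**2 = (17**2 - 829)**2 = (289 - 829)**2 = (-540)**2 = 291600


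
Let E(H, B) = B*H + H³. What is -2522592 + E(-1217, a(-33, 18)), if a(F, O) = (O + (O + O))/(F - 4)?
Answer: -66785226767/37 ≈ -1.8050e+9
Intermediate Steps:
a(F, O) = 3*O/(-4 + F) (a(F, O) = (O + 2*O)/(-4 + F) = (3*O)/(-4 + F) = 3*O/(-4 + F))
E(H, B) = H³ + B*H
-2522592 + E(-1217, a(-33, 18)) = -2522592 - 1217*(3*18/(-4 - 33) + (-1217)²) = -2522592 - 1217*(3*18/(-37) + 1481089) = -2522592 - 1217*(3*18*(-1/37) + 1481089) = -2522592 - 1217*(-54/37 + 1481089) = -2522592 - 1217*54800239/37 = -2522592 - 66691890863/37 = -66785226767/37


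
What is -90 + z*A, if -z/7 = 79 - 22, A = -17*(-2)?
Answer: -13656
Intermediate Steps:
A = 34
z = -399 (z = -7*(79 - 22) = -7*57 = -399)
-90 + z*A = -90 - 399*34 = -90 - 13566 = -13656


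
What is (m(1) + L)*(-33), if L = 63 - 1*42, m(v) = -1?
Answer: -660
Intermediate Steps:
L = 21 (L = 63 - 42 = 21)
(m(1) + L)*(-33) = (-1 + 21)*(-33) = 20*(-33) = -660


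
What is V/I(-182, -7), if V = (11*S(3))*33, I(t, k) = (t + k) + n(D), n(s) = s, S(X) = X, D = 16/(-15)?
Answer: -16335/2851 ≈ -5.7296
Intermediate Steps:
D = -16/15 (D = 16*(-1/15) = -16/15 ≈ -1.0667)
I(t, k) = -16/15 + k + t (I(t, k) = (t + k) - 16/15 = (k + t) - 16/15 = -16/15 + k + t)
V = 1089 (V = (11*3)*33 = 33*33 = 1089)
V/I(-182, -7) = 1089/(-16/15 - 7 - 182) = 1089/(-2851/15) = 1089*(-15/2851) = -16335/2851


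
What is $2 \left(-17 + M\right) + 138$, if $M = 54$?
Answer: $212$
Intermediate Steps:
$2 \left(-17 + M\right) + 138 = 2 \left(-17 + 54\right) + 138 = 2 \cdot 37 + 138 = 74 + 138 = 212$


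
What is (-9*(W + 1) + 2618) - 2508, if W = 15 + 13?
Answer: -151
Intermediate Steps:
W = 28
(-9*(W + 1) + 2618) - 2508 = (-9*(28 + 1) + 2618) - 2508 = (-9*29 + 2618) - 2508 = (-261 + 2618) - 2508 = 2357 - 2508 = -151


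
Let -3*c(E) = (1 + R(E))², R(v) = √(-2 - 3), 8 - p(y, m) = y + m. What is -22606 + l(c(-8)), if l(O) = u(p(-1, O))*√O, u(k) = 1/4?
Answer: -22606 + √(12 - 6*I*√5)/12 ≈ -22606.0 - 0.14434*I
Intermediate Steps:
p(y, m) = 8 - m - y (p(y, m) = 8 - (y + m) = 8 - (m + y) = 8 + (-m - y) = 8 - m - y)
R(v) = I*√5 (R(v) = √(-5) = I*√5)
u(k) = ¼
c(E) = -(1 + I*√5)²/3
l(O) = √O/4
-22606 + l(c(-8)) = -22606 + √(4/3 - 2*I*√5/3)/4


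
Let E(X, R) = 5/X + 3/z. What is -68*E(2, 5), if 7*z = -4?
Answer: 187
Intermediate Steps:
z = -4/7 (z = (1/7)*(-4) = -4/7 ≈ -0.57143)
E(X, R) = -21/4 + 5/X (E(X, R) = 5/X + 3/(-4/7) = 5/X + 3*(-7/4) = 5/X - 21/4 = -21/4 + 5/X)
-68*E(2, 5) = -68*(-21/4 + 5/2) = -68*(-11/4) = 187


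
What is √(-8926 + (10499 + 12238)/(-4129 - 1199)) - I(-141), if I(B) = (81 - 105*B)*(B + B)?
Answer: 4197852 + I*√1760477205/444 ≈ 4.1979e+6 + 94.5*I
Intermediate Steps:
I(B) = 2*B*(81 - 105*B) (I(B) = (81 - 105*B)*(2*B) = 2*B*(81 - 105*B))
√(-8926 + (10499 + 12238)/(-4129 - 1199)) - I(-141) = √(-8926 + (10499 + 12238)/(-4129 - 1199)) - 6*(-141)*(27 - 35*(-141)) = √(-8926 + 22737/(-5328)) - 6*(-141)*(27 + 4935) = √(-8926 + 22737*(-1/5328)) - 6*(-141)*4962 = √(-8926 - 7579/1776) - 1*(-4197852) = √(-15860155/1776) + 4197852 = I*√1760477205/444 + 4197852 = 4197852 + I*√1760477205/444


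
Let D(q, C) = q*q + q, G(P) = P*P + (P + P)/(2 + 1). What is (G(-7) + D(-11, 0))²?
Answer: 214369/9 ≈ 23819.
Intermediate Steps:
G(P) = P² + 2*P/3 (G(P) = P² + (2*P)/3 = P² + (2*P)*(⅓) = P² + 2*P/3)
D(q, C) = q + q² (D(q, C) = q² + q = q + q²)
(G(-7) + D(-11, 0))² = ((⅓)*(-7)*(2 + 3*(-7)) - 11*(1 - 11))² = ((⅓)*(-7)*(2 - 21) - 11*(-10))² = ((⅓)*(-7)*(-19) + 110)² = (133/3 + 110)² = (463/3)² = 214369/9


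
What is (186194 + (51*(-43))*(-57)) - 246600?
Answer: 64595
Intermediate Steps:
(186194 + (51*(-43))*(-57)) - 246600 = (186194 - 2193*(-57)) - 246600 = (186194 + 125001) - 246600 = 311195 - 246600 = 64595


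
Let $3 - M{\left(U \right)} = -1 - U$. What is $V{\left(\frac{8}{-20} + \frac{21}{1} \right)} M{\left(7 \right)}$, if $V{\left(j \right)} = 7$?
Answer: $77$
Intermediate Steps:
$M{\left(U \right)} = 4 + U$ ($M{\left(U \right)} = 3 - \left(-1 - U\right) = 3 + \left(1 + U\right) = 4 + U$)
$V{\left(\frac{8}{-20} + \frac{21}{1} \right)} M{\left(7 \right)} = 7 \left(4 + 7\right) = 7 \cdot 11 = 77$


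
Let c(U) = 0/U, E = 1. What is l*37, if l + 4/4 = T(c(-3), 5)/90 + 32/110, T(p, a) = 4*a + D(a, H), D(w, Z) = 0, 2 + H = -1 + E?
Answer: -8917/495 ≈ -18.014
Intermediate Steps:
c(U) = 0
H = -2 (H = -2 + (-1 + 1) = -2 + 0 = -2)
T(p, a) = 4*a (T(p, a) = 4*a + 0 = 4*a)
l = -241/495 (l = -1 + ((4*5)/90 + 32/110) = -1 + (20*(1/90) + 32*(1/110)) = -1 + (2/9 + 16/55) = -1 + 254/495 = -241/495 ≈ -0.48687)
l*37 = -241/495*37 = -8917/495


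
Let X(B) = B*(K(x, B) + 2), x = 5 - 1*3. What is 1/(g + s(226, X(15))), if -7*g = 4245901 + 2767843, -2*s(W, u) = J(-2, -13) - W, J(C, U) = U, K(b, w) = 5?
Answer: -14/14025815 ≈ -9.9816e-7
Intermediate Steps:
x = 2 (x = 5 - 3 = 2)
X(B) = 7*B (X(B) = B*(5 + 2) = B*7 = 7*B)
s(W, u) = 13/2 + W/2 (s(W, u) = -(-13 - W)/2 = 13/2 + W/2)
g = -7013744/7 (g = -(4245901 + 2767843)/7 = -⅐*7013744 = -7013744/7 ≈ -1.0020e+6)
1/(g + s(226, X(15))) = 1/(-7013744/7 + (13/2 + (½)*226)) = 1/(-7013744/7 + (13/2 + 113)) = 1/(-7013744/7 + 239/2) = 1/(-14025815/14) = -14/14025815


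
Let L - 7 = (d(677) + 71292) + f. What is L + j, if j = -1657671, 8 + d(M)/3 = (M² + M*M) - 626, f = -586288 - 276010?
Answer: 299402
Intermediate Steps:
f = -862298
d(M) = -1902 + 6*M² (d(M) = -24 + 3*((M² + M*M) - 626) = -24 + 3*((M² + M²) - 626) = -24 + 3*(2*M² - 626) = -24 + 3*(-626 + 2*M²) = -24 + (-1878 + 6*M²) = -1902 + 6*M²)
L = 1957073 (L = 7 + (((-1902 + 6*677²) + 71292) - 862298) = 7 + (((-1902 + 6*458329) + 71292) - 862298) = 7 + (((-1902 + 2749974) + 71292) - 862298) = 7 + ((2748072 + 71292) - 862298) = 7 + (2819364 - 862298) = 7 + 1957066 = 1957073)
L + j = 1957073 - 1657671 = 299402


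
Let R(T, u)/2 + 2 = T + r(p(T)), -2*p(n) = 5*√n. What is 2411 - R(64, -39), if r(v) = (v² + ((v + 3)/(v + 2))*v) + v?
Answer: 14083/9 ≈ 1564.8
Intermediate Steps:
p(n) = -5*√n/2
r(v) = v + v² + v*(3 + v)/(2 + v) (r(v) = (v² + ((3 + v)/(2 + v))*v) + v = (v² + v*(3 + v)/(2 + v)) + v = v + v² + v*(3 + v)/(2 + v))
R(T, u) = -4 + 2*T - 5*√T*(5 - 10*√T + 25*T/4)/(2 - 5*√T/2) (R(T, u) = -4 + 2*(T + (-5*√T/2)*(5 + (-5*√T/2)² + 4*(-5*√T/2))/(2 - 5*√T/2)) = -4 + 2*(T + (-5*√T/2)*(5 + 25*T/4 - 10*√T)/(2 - 5*√T/2)) = -4 + 2*(T + (-5*√T/2)*(5 - 10*√T + 25*T/4)/(2 - 5*√T/2)) = -4 + 2*(T - 5*√T*(5 - 10*√T + 25*T/4)/(2*(2 - 5*√T/2))) = -4 + (2*T - 5*√T*(5 - 10*√T + 25*T/4)/(2 - 5*√T/2)) = -4 + 2*T - 5*√T*(5 - 10*√T + 25*T/4)/(2 - 5*√T/2))
2411 - R(64, -39) = 2411 - (32 - 216*64 + 60*√64 + 145*64^(3/2))/(2*(-4 + 5*√64)) = 2411 - (32 - 13824 + 60*8 + 145*512)/(2*(-4 + 5*8)) = 2411 - (32 - 13824 + 480 + 74240)/(2*(-4 + 40)) = 2411 - 60928/(2*36) = 2411 - 1*7616/9 = 2411 - 7616/9 = 14083/9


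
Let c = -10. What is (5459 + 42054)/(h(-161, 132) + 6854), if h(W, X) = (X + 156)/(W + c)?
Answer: 902747/130194 ≈ 6.9339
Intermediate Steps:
h(W, X) = (156 + X)/(-10 + W) (h(W, X) = (X + 156)/(W - 10) = (156 + X)/(-10 + W))
(5459 + 42054)/(h(-161, 132) + 6854) = (5459 + 42054)/((156 + 132)/(-10 - 161) + 6854) = 47513/(288/(-171) + 6854) = 47513/(-1/171*288 + 6854) = 47513/(-32/19 + 6854) = 47513/(130194/19) = 47513*(19/130194) = 902747/130194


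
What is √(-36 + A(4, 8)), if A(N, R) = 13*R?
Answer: 2*√17 ≈ 8.2462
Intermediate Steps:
√(-36 + A(4, 8)) = √(-36 + 13*8) = √(-36 + 104) = √68 = 2*√17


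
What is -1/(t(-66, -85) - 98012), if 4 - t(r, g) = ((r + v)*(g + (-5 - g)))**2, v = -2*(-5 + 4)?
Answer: 1/200408 ≈ 4.9898e-6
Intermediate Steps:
v = 2 (v = -2*(-1) = 2)
t(r, g) = 4 - (-10 - 5*r)**2 (t(r, g) = 4 - ((r + 2)*(g + (-5 - g)))**2 = 4 - ((2 + r)*(-5))**2 = 4 - (-10 - 5*r)**2)
-1/(t(-66, -85) - 98012) = -1/((4 - 25*(2 - 66)**2) - 98012) = -1/((4 - 25*(-64)**2) - 98012) = -1/((4 - 25*4096) - 98012) = -1/((4 - 102400) - 98012) = -1/(-102396 - 98012) = -1/(-200408) = -1*(-1/200408) = 1/200408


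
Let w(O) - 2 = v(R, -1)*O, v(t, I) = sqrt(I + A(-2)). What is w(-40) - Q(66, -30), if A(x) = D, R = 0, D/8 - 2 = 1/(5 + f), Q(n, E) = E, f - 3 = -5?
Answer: 32 - 40*sqrt(159)/3 ≈ -136.13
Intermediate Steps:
f = -2 (f = 3 - 5 = -2)
D = 56/3 (D = 16 + 8/(5 - 2) = 16 + 8/3 = 56/3 ≈ 18.667)
A(x) = 56/3
v(t, I) = sqrt(56/3 + I) (v(t, I) = sqrt(I + 56/3) = sqrt(56/3 + I))
w(O) = 2 + O*sqrt(159)/3 (w(O) = 2 + (sqrt(168 + 9*(-1))/3)*O = 2 + (sqrt(168 - 9)/3)*O = 2 + (sqrt(159)/3)*O = 2 + O*sqrt(159)/3)
w(-40) - Q(66, -30) = (2 + (1/3)*(-40)*sqrt(159)) - 1*(-30) = (2 - 40*sqrt(159)/3) + 30 = 32 - 40*sqrt(159)/3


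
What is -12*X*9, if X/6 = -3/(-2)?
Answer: -972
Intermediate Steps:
X = 9 (X = 6*(-3/(-2)) = 6*(-3*(-1/2)) = 6*(3/2) = 9)
-12*X*9 = -12*9*9 = -108*9 = -972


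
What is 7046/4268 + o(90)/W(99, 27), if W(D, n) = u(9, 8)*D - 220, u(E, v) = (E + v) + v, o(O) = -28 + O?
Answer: 734243/437470 ≈ 1.6784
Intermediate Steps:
u(E, v) = E + 2*v
W(D, n) = -220 + 25*D (W(D, n) = (9 + 2*8)*D - 220 = (9 + 16)*D - 220 = 25*D - 220 = -220 + 25*D)
7046/4268 + o(90)/W(99, 27) = 7046/4268 + (-28 + 90)/(-220 + 25*99) = 7046*(1/4268) + 62/(-220 + 2475) = 3523/2134 + 62/2255 = 734243/437470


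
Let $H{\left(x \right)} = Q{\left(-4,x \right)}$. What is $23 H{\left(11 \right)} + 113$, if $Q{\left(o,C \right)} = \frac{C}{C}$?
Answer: $136$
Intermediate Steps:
$Q{\left(o,C \right)} = 1$
$H{\left(x \right)} = 1$
$23 H{\left(11 \right)} + 113 = 23 \cdot 1 + 113 = 23 + 113 = 136$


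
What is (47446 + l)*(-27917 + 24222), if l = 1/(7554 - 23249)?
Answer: -550307412091/3139 ≈ -1.7531e+8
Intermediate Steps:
l = -1/15695 (l = 1/(-15695) = -1/15695 ≈ -6.3715e-5)
(47446 + l)*(-27917 + 24222) = (47446 - 1/15695)*(-27917 + 24222) = (744664969/15695)*(-3695) = -550307412091/3139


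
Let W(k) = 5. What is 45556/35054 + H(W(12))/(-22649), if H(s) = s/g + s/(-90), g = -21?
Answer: 65003912671/50018096898 ≈ 1.2996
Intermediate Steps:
H(s) = -37*s/630 (H(s) = s/(-21) + s/(-90) = s*(-1/21) + s*(-1/90) = -s/21 - s/90 = -37*s/630)
45556/35054 + H(W(12))/(-22649) = 45556/35054 - 37/630*5/(-22649) = 45556*(1/35054) - 37/126*(-1/22649) = 22778/17527 + 37/2853774 = 65003912671/50018096898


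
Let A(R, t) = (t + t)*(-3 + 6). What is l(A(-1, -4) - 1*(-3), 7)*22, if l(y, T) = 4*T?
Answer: 616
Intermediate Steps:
A(R, t) = 6*t (A(R, t) = (2*t)*3 = 6*t)
l(A(-1, -4) - 1*(-3), 7)*22 = (4*7)*22 = 28*22 = 616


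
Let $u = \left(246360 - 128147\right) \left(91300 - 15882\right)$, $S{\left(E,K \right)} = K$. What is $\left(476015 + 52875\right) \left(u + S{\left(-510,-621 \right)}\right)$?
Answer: $4715259248861570$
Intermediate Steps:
$u = 8915388034$ ($u = 118213 \cdot 75418 = 8915388034$)
$\left(476015 + 52875\right) \left(u + S{\left(-510,-621 \right)}\right) = \left(476015 + 52875\right) \left(8915388034 - 621\right) = 528890 \cdot 8915387413 = 4715259248861570$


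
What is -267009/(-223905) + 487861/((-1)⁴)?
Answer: 36411594738/74635 ≈ 4.8786e+5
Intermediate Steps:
-267009/(-223905) + 487861/((-1)⁴) = -267009*(-1/223905) + 487861/1 = 89003/74635 + 487861*1 = 89003/74635 + 487861 = 36411594738/74635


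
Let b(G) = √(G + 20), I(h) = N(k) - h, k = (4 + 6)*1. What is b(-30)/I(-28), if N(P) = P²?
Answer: I*√10/128 ≈ 0.024705*I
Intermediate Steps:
k = 10 (k = 10*1 = 10)
I(h) = 100 - h (I(h) = 10² - h = 100 - h)
b(G) = √(20 + G)
b(-30)/I(-28) = √(20 - 30)/(100 - 1*(-28)) = √(-10)/(100 + 28) = (I*√10)/128 = (I*√10)*(1/128) = I*√10/128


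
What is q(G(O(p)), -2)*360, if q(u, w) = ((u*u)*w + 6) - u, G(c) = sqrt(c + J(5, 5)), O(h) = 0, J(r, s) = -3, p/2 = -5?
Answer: 4320 - 360*I*sqrt(3) ≈ 4320.0 - 623.54*I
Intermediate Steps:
p = -10 (p = 2*(-5) = -10)
G(c) = sqrt(-3 + c) (G(c) = sqrt(c - 3) = sqrt(-3 + c))
q(u, w) = 6 - u + w*u**2 (q(u, w) = (u**2*w + 6) - u = (w*u**2 + 6) - u = (6 + w*u**2) - u = 6 - u + w*u**2)
q(G(O(p)), -2)*360 = (6 - sqrt(-3 + 0) - 2*(sqrt(-3 + 0))**2)*360 = (6 - sqrt(-3) - 2*(sqrt(-3))**2)*360 = (6 - I*sqrt(3) - 2*(I*sqrt(3))**2)*360 = (6 - I*sqrt(3) - 2*(-3))*360 = (6 - I*sqrt(3) + 6)*360 = (12 - I*sqrt(3))*360 = 4320 - 360*I*sqrt(3)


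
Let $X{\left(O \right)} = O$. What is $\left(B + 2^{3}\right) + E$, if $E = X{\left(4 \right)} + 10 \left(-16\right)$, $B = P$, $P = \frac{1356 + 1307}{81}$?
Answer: $- \frac{9325}{81} \approx -115.12$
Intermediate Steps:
$P = \frac{2663}{81}$ ($P = 2663 \cdot \frac{1}{81} = \frac{2663}{81} \approx 32.877$)
$B = \frac{2663}{81} \approx 32.877$
$E = -156$ ($E = 4 + 10 \left(-16\right) = 4 - 160 = -156$)
$\left(B + 2^{3}\right) + E = \left(\frac{2663}{81} + 2^{3}\right) - 156 = \left(\frac{2663}{81} + 8\right) - 156 = \frac{3311}{81} - 156 = - \frac{9325}{81}$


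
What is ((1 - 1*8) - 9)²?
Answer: 256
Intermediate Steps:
((1 - 1*8) - 9)² = ((1 - 8) - 9)² = (-7 - 9)² = (-16)² = 256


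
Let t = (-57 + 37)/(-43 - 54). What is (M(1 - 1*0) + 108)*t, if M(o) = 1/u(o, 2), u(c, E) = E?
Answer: 2170/97 ≈ 22.371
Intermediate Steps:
t = 20/97 (t = -20/(-97) = -20*(-1/97) = 20/97 ≈ 0.20619)
M(o) = 1/2
(M(1 - 1*0) + 108)*t = (1/2 + 108)*(20/97) = (217/2)*(20/97) = 2170/97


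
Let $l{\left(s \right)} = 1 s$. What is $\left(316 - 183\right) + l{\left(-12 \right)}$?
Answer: $121$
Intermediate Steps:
$l{\left(s \right)} = s$
$\left(316 - 183\right) + l{\left(-12 \right)} = \left(316 - 183\right) - 12 = 133 - 12 = 121$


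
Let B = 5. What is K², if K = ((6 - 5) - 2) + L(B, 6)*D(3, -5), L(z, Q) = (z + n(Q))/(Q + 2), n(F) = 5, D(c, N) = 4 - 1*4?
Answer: 1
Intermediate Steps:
D(c, N) = 0 (D(c, N) = 4 - 4 = 0)
L(z, Q) = (5 + z)/(2 + Q) (L(z, Q) = (z + 5)/(Q + 2) = (5 + z)/(2 + Q))
K = -1 (K = ((6 - 5) - 2) + ((5 + 5)/(2 + 6))*0 = (1 - 2) + (10/8)*0 = -1 + ((⅛)*10)*0 = -1 + (5/4)*0 = -1 + 0 = -1)
K² = (-1)² = 1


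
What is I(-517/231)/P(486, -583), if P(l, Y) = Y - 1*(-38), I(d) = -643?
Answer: 643/545 ≈ 1.1798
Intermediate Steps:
P(l, Y) = 38 + Y (P(l, Y) = Y + 38 = 38 + Y)
I(-517/231)/P(486, -583) = -643/(38 - 583) = -643/(-545) = -643*(-1/545) = 643/545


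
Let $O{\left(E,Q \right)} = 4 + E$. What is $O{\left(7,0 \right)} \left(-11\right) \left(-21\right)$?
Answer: $2541$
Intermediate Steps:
$O{\left(7,0 \right)} \left(-11\right) \left(-21\right) = \left(4 + 7\right) \left(-11\right) \left(-21\right) = 11 \left(-11\right) \left(-21\right) = \left(-121\right) \left(-21\right) = 2541$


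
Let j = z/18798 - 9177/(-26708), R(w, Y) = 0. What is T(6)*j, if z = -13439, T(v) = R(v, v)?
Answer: 0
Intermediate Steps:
T(v) = 0
j = -93209783/251028492 (j = -13439/18798 - 9177/(-26708) = -13439*1/18798 - 9177*(-1/26708) = -13439/18798 + 9177/26708 = -93209783/251028492 ≈ -0.37131)
T(6)*j = 0*(-93209783/251028492) = 0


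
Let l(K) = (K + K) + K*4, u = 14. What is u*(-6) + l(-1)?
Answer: -90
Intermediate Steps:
l(K) = 6*K (l(K) = 2*K + 4*K = 6*K)
u*(-6) + l(-1) = 14*(-6) + 6*(-1) = -84 - 6 = -90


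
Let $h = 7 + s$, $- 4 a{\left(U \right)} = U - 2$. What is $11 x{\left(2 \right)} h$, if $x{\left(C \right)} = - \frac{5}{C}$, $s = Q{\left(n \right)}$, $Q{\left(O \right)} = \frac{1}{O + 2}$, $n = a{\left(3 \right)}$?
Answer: $- \frac{2915}{14} \approx -208.21$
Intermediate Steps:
$a{\left(U \right)} = \frac{1}{2} - \frac{U}{4}$ ($a{\left(U \right)} = - \frac{U - 2}{4} = - \frac{-2 + U}{4} = \frac{1}{2} - \frac{U}{4}$)
$n = - \frac{1}{4}$ ($n = \frac{1}{2} - \frac{3}{4} = - \frac{1}{4} \approx -0.25$)
$Q{\left(O \right)} = \frac{1}{2 + O}$
$s = \frac{4}{7}$ ($s = \frac{1}{2 - \frac{1}{4}} = \frac{1}{\frac{7}{4}} = \frac{4}{7} \approx 0.57143$)
$h = \frac{53}{7}$ ($h = 7 + \frac{4}{7} = \frac{53}{7} \approx 7.5714$)
$11 x{\left(2 \right)} h = 11 \left(- \frac{5}{2}\right) \frac{53}{7} = \left(- \frac{55}{2}\right) \frac{53}{7} = - \frac{2915}{14}$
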